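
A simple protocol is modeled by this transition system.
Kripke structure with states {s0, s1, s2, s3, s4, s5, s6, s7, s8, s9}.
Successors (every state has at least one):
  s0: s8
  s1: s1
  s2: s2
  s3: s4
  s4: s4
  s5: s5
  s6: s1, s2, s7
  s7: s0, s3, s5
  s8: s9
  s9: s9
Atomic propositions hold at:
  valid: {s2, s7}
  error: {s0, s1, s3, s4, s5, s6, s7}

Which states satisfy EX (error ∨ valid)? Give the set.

Sat(error ∨ valid) = {s0, s1, s2, s3, s4, s5, s6, s7}
Sat(EX (error ∨ valid)) = {s : some successor in {s0, s1, s2, s3, s4, s5, s6, s7}} = {s1, s2, s3, s4, s5, s6, s7}

{s1, s2, s3, s4, s5, s6, s7}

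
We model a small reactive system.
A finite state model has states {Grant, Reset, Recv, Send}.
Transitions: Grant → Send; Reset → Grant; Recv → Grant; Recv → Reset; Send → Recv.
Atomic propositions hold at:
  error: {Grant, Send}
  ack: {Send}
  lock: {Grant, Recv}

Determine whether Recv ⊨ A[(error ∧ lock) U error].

No

Sat(error ∧ lock) = {Grant}
A[(error ∧ lock) U error]: least fixpoint, start Z0 = Sat(error) = {Grant, Send}, add states in Sat(error ∧ lock) with every successor in Z. Already a fixed point.
Sat(A[(error ∧ lock) U error]) = {Grant, Send}
Recv ∉ Sat(A[(error ∧ lock) U error]) = {Grant, Send}, so the formula does not hold at Recv.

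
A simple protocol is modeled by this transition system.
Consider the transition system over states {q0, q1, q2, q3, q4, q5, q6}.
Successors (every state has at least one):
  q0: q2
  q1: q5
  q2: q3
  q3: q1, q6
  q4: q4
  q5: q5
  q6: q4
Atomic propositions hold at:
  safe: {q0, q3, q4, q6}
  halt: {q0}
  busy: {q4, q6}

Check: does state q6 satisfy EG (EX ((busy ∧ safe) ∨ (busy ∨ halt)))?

Sat(busy ∧ safe) = {q4, q6}
Sat(busy ∨ halt) = {q0, q4, q6}
Sat((busy ∧ safe) ∨ (busy ∨ halt)) = {q0, q4, q6}
Sat(EX ((busy ∧ safe) ∨ (busy ∨ halt))) = {s : some successor in {q0, q4, q6}} = {q3, q4, q6}
EG (EX ((busy ∧ safe) ∨ (busy ∨ halt))): greatest fixpoint, start Z0 = {q3, q4, q6}, keep only states in Sat with some successor in Z. Already a fixed point.
Sat(EG (EX ((busy ∧ safe) ∨ (busy ∨ halt)))) = {q3, q4, q6}
q6 ∈ Sat(EG (EX ((busy ∧ safe) ∨ (busy ∨ halt)))) = {q3, q4, q6}, so the formula holds at q6.

Yes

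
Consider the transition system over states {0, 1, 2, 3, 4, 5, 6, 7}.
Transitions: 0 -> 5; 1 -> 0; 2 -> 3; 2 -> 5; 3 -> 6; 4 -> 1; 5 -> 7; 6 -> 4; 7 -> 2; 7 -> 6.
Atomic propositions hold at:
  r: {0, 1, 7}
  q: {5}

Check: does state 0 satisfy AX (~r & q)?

Sat(~r) = {2, 3, 4, 5, 6}
Sat(~r & q) = {5}
Sat(AX (~r & q)) = {s : every successor in {5}} = {0}
0 ∈ Sat(AX (~r & q)) = {0}, so the formula holds at 0.

Yes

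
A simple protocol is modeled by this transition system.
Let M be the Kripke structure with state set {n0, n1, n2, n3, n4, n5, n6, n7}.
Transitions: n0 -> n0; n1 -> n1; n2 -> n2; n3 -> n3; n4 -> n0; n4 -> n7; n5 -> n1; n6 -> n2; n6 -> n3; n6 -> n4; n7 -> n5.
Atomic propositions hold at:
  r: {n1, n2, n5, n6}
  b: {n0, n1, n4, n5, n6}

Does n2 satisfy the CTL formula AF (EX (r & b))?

Sat(r & b) = {n1, n5, n6}
Sat(EX (r & b)) = {s : some successor in {n1, n5, n6}} = {n1, n5, n7}
AF (EX (r & b)): least fixpoint, start Z0 = {n1, n5, n7}, add states with every successor in Z. Already a fixed point.
Sat(AF (EX (r & b))) = {n1, n5, n7}
n2 ∉ Sat(AF (EX (r & b))) = {n1, n5, n7}, so the formula does not hold at n2.

No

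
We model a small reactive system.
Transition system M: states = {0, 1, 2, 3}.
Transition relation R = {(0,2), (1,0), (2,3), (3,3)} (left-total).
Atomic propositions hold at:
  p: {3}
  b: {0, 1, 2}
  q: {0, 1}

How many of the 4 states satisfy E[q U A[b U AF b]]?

AF b: least fixpoint, start Z0 = {0, 1, 2}, add states with every successor in Z. Already a fixed point.
Sat(AF b) = {0, 1, 2}
A[b U AF b]: least fixpoint, start Z0 = Sat(AF b) = {0, 1, 2}, add states in Sat(b) with every successor in Z. Already a fixed point.
Sat(A[b U AF b]) = {0, 1, 2}
E[q U A[b U AF b]]: least fixpoint, start Z0 = Sat(A[b U AF b]) = {0, 1, 2}, add states in Sat(q) with some successor in Z. Already a fixed point.
Sat(E[q U A[b U AF b]]) = {0, 1, 2}
|Sat(E[q U A[b U AF b]])| = |{0, 1, 2}| = 3.

3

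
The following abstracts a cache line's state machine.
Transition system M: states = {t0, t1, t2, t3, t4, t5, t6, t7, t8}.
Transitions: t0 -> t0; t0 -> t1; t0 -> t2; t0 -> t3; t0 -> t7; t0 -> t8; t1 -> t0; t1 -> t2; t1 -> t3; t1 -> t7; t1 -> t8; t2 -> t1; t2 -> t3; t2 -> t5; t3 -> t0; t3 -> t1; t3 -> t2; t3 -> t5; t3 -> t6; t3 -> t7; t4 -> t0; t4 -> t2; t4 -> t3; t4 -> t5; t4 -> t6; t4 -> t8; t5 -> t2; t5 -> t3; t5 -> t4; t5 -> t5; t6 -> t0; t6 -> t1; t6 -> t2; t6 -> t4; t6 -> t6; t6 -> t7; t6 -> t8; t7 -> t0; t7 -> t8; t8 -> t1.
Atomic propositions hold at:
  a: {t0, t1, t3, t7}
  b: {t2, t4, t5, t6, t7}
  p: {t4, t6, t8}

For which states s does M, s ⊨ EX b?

{t0, t1, t2, t3, t4, t5, t6}

Sat(EX b) = {s : some successor in {t2, t4, t5, t6, t7}} = {t0, t1, t2, t3, t4, t5, t6}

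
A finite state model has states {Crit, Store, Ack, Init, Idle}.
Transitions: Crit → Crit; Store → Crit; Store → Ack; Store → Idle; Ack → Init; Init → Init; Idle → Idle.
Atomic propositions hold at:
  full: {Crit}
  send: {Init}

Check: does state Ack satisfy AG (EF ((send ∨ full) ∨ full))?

Sat(send ∨ full) = {Crit, Init}
Sat((send ∨ full) ∨ full) = {Crit, Init}
EF ((send ∨ full) ∨ full): least fixpoint, start Z0 = {Crit, Init}, add states with some successor in Z. Z1 = {Crit, Store, Ack, Init}; fixed.
Sat(EF ((send ∨ full) ∨ full)) = {Crit, Store, Ack, Init}
AG (EF ((send ∨ full) ∨ full)): greatest fixpoint, start Z0 = {Crit, Store, Ack, Init}, keep only states in Sat with every successor in Z. Z1 = {Crit, Ack, Init}; fixed.
Sat(AG (EF ((send ∨ full) ∨ full))) = {Crit, Ack, Init}
Ack ∈ Sat(AG (EF ((send ∨ full) ∨ full))) = {Crit, Ack, Init}, so the formula holds at Ack.

Yes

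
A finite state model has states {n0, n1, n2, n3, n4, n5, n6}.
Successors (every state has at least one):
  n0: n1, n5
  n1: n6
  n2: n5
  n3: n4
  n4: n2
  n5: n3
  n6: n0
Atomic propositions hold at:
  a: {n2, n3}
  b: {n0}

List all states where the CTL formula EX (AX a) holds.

Sat(AX a) = {s : every successor in {n2, n3}} = {n4, n5}
Sat(EX (AX a)) = {s : some successor in {n4, n5}} = {n0, n2, n3}

{n0, n2, n3}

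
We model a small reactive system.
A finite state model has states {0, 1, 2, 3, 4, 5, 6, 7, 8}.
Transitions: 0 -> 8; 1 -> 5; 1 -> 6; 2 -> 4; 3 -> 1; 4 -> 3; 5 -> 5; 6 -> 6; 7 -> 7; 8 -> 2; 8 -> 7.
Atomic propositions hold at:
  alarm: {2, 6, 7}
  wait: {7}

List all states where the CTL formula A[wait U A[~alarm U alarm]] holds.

Sat(~alarm) = {0, 1, 3, 4, 5, 8}
A[~alarm U alarm]: least fixpoint, start Z0 = Sat(alarm) = {2, 6, 7}, add states in Sat(~alarm) with every successor in Z. Z1 = {2, 6, 7, 8}; Z2 = {0, 2, 6, 7, 8}; fixed.
Sat(A[~alarm U alarm]) = {0, 2, 6, 7, 8}
A[wait U A[~alarm U alarm]]: least fixpoint, start Z0 = Sat(A[~alarm U alarm]) = {0, 2, 6, 7, 8}, add states in Sat(wait) with every successor in Z. Already a fixed point.
Sat(A[wait U A[~alarm U alarm]]) = {0, 2, 6, 7, 8}

{0, 2, 6, 7, 8}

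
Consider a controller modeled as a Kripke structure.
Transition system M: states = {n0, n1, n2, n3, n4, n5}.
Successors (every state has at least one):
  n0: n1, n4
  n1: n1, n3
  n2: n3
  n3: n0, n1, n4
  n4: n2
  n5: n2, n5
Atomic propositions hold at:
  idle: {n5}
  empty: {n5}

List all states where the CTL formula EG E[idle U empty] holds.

{n5}

E[idle U empty]: least fixpoint, start Z0 = Sat(empty) = {n5}, add states in Sat(idle) with some successor in Z. Already a fixed point.
Sat(E[idle U empty]) = {n5}
EG E[idle U empty]: greatest fixpoint, start Z0 = {n5}, keep only states in Sat with some successor in Z. Already a fixed point.
Sat(EG E[idle U empty]) = {n5}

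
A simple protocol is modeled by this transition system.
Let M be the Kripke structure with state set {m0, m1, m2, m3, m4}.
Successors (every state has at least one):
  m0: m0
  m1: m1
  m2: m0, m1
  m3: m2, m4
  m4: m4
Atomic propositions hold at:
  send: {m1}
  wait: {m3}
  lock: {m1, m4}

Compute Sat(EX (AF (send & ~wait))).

Sat(~wait) = {m0, m1, m2, m4}
Sat(send & ~wait) = {m1}
AF (send & ~wait): least fixpoint, start Z0 = {m1}, add states with every successor in Z. Already a fixed point.
Sat(AF (send & ~wait)) = {m1}
Sat(EX (AF (send & ~wait))) = {s : some successor in {m1}} = {m1, m2}

{m1, m2}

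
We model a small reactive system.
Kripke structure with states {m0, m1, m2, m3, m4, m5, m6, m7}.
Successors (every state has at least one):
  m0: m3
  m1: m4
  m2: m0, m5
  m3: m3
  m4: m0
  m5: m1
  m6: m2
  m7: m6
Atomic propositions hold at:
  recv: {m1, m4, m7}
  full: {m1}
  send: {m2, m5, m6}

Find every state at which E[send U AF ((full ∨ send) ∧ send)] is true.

{m2, m5, m6, m7}

Sat(full ∨ send) = {m1, m2, m5, m6}
Sat((full ∨ send) ∧ send) = {m2, m5, m6}
AF ((full ∨ send) ∧ send): least fixpoint, start Z0 = {m2, m5, m6}, add states with every successor in Z. Z1 = {m2, m5, m6, m7}; fixed.
Sat(AF ((full ∨ send) ∧ send)) = {m2, m5, m6, m7}
E[send U AF ((full ∨ send) ∧ send)]: least fixpoint, start Z0 = Sat(AF ((full ∨ send) ∧ send)) = {m2, m5, m6, m7}, add states in Sat(send) with some successor in Z. Already a fixed point.
Sat(E[send U AF ((full ∨ send) ∧ send)]) = {m2, m5, m6, m7}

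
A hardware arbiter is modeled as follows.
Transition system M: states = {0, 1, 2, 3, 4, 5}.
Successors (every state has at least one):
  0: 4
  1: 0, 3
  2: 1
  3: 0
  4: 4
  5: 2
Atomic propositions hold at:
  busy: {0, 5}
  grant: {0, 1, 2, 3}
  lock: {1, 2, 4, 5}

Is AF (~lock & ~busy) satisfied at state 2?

No

Sat(~lock) = {0, 3}
Sat(~busy) = {1, 2, 3, 4}
Sat(~lock & ~busy) = {3}
AF (~lock & ~busy): least fixpoint, start Z0 = {3}, add states with every successor in Z. Already a fixed point.
Sat(AF (~lock & ~busy)) = {3}
2 ∉ Sat(AF (~lock & ~busy)) = {3}, so the formula does not hold at 2.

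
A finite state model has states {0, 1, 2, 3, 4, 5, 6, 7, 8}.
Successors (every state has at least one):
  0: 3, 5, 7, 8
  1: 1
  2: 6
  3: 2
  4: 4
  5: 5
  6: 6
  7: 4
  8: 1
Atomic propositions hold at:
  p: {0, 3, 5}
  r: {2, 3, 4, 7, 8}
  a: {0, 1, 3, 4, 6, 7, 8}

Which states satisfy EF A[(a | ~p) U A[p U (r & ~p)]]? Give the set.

{0, 2, 3, 4, 7, 8}

Sat(~p) = {1, 2, 4, 6, 7, 8}
Sat(a | ~p) = {0, 1, 2, 3, 4, 6, 7, 8}
Sat(r & ~p) = {2, 4, 7, 8}
A[p U (r & ~p)]: least fixpoint, start Z0 = Sat((r & ~p)) = {2, 4, 7, 8}, add states in Sat(p) with every successor in Z. Z1 = {2, 3, 4, 7, 8}; fixed.
Sat(A[p U (r & ~p)]) = {2, 3, 4, 7, 8}
A[(a | ~p) U A[p U (r & ~p)]]: least fixpoint, start Z0 = Sat(A[p U (r & ~p)]) = {2, 3, 4, 7, 8}, add states in Sat(a | ~p) with every successor in Z. Already a fixed point.
Sat(A[(a | ~p) U A[p U (r & ~p)]]) = {2, 3, 4, 7, 8}
EF A[(a | ~p) U A[p U (r & ~p)]]: least fixpoint, start Z0 = {2, 3, 4, 7, 8}, add states with some successor in Z. Z1 = {0, 2, 3, 4, 7, 8}; fixed.
Sat(EF A[(a | ~p) U A[p U (r & ~p)]]) = {0, 2, 3, 4, 7, 8}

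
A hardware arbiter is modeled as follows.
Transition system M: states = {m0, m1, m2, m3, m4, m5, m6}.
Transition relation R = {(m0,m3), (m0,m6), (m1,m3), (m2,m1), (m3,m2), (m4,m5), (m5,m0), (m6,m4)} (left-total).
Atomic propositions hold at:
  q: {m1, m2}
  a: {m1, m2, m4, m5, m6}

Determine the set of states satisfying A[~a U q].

{m1, m2, m3}

Sat(~a) = {m0, m3}
A[~a U q]: least fixpoint, start Z0 = Sat(q) = {m1, m2}, add states in Sat(~a) with every successor in Z. Z1 = {m1, m2, m3}; fixed.
Sat(A[~a U q]) = {m1, m2, m3}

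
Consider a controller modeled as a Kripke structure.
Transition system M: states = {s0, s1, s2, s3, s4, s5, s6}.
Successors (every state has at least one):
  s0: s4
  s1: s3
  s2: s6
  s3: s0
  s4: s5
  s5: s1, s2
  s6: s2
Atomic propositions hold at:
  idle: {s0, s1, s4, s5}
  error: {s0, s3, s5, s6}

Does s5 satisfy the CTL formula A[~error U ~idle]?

Sat(~error) = {s1, s2, s4}
Sat(~idle) = {s2, s3, s6}
A[~error U ~idle]: least fixpoint, start Z0 = Sat(~idle) = {s2, s3, s6}, add states in Sat(~error) with every successor in Z. Z1 = {s1, s2, s3, s6}; fixed.
Sat(A[~error U ~idle]) = {s1, s2, s3, s6}
s5 ∉ Sat(A[~error U ~idle]) = {s1, s2, s3, s6}, so the formula does not hold at s5.

No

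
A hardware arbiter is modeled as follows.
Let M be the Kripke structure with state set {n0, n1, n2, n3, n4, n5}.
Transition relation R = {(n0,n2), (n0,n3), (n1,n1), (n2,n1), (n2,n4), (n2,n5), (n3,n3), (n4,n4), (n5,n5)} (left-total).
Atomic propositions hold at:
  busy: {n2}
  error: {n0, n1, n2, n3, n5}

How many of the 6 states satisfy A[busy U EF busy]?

2

EF busy: least fixpoint, start Z0 = {n2}, add states with some successor in Z. Z1 = {n0, n2}; fixed.
Sat(EF busy) = {n0, n2}
A[busy U EF busy]: least fixpoint, start Z0 = Sat(EF busy) = {n0, n2}, add states in Sat(busy) with every successor in Z. Already a fixed point.
Sat(A[busy U EF busy]) = {n0, n2}
|Sat(A[busy U EF busy])| = |{n0, n2}| = 2.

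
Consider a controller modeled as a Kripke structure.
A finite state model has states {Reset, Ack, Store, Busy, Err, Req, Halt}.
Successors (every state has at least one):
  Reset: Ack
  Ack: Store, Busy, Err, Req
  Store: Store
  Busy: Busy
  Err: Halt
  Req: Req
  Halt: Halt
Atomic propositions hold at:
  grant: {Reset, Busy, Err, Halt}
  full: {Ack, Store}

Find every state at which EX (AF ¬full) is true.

{Ack, Busy, Err, Req, Halt}

Sat(¬full) = {Reset, Busy, Err, Req, Halt}
AF ¬full: least fixpoint, start Z0 = {Reset, Busy, Err, Req, Halt}, add states with every successor in Z. Already a fixed point.
Sat(AF ¬full) = {Reset, Busy, Err, Req, Halt}
Sat(EX (AF ¬full)) = {s : some successor in {Reset, Busy, Err, Req, Halt}} = {Ack, Busy, Err, Req, Halt}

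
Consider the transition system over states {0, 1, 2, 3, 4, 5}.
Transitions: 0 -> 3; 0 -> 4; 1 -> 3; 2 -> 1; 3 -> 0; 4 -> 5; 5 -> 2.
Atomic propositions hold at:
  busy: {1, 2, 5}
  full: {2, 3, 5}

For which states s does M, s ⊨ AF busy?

AF busy: least fixpoint, start Z0 = {1, 2, 5}, add states with every successor in Z. Z1 = {1, 2, 4, 5}; fixed.
Sat(AF busy) = {1, 2, 4, 5}

{1, 2, 4, 5}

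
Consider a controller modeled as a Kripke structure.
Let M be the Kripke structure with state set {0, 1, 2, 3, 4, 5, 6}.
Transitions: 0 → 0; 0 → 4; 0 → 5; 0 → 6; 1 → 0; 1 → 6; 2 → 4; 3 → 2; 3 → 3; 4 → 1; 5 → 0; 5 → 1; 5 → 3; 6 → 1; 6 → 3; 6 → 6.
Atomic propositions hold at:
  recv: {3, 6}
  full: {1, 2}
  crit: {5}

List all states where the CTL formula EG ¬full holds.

Sat(¬full) = {0, 3, 4, 5, 6}
EG ¬full: greatest fixpoint, start Z0 = {0, 3, 4, 5, 6}, keep only states in Sat with some successor in Z. Z1 = {0, 3, 5, 6}; fixed.
Sat(EG ¬full) = {0, 3, 5, 6}

{0, 3, 5, 6}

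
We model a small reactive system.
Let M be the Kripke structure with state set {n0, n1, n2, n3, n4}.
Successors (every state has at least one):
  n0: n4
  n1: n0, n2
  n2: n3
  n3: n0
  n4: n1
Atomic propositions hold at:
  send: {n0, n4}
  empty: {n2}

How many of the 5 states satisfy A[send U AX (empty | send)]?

4

Sat(empty | send) = {n0, n2, n4}
Sat(AX (empty | send)) = {s : every successor in {n0, n2, n4}} = {n0, n1, n3}
A[send U AX (empty | send)]: least fixpoint, start Z0 = Sat(AX (empty | send)) = {n0, n1, n3}, add states in Sat(send) with every successor in Z. Z1 = {n0, n1, n3, n4}; fixed.
Sat(A[send U AX (empty | send)]) = {n0, n1, n3, n4}
|Sat(A[send U AX (empty | send)])| = |{n0, n1, n3, n4}| = 4.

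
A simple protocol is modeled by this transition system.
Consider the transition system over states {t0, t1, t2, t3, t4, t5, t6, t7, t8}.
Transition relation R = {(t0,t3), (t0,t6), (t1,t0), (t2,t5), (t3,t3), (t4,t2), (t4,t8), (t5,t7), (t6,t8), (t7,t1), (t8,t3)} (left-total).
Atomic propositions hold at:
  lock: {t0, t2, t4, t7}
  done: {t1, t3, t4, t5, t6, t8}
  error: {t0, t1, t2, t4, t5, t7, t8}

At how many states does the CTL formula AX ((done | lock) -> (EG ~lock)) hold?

4

Sat(done | lock) = {t0, t1, t2, t3, t4, t5, t6, t7, t8}
Sat(~lock) = {t1, t3, t5, t6, t8}
EG ~lock: greatest fixpoint, start Z0 = {t1, t3, t5, t6, t8}, keep only states in Sat with some successor in Z. Z1 = {t3, t6, t8}; fixed.
Sat(EG ~lock) = {t3, t6, t8}
Sat((done | lock) -> (EG ~lock)) = {t3, t6, t8}
Sat(AX ((done | lock) -> (EG ~lock))) = {s : every successor in {t3, t6, t8}} = {t0, t3, t6, t8}
|Sat(AX ((done | lock) -> (EG ~lock)))| = |{t0, t3, t6, t8}| = 4.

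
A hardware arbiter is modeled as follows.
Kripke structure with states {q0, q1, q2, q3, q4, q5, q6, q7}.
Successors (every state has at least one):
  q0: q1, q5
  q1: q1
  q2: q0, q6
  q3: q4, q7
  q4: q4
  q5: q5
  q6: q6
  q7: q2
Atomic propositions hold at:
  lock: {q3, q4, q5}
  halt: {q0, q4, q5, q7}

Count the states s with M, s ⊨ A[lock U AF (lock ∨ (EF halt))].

6

EF halt: least fixpoint, start Z0 = {q0, q4, q5, q7}, add states with some successor in Z. Z1 = {q0, q2, q3, q4, q5, q7}; fixed.
Sat(EF halt) = {q0, q2, q3, q4, q5, q7}
Sat(lock ∨ (EF halt)) = {q0, q2, q3, q4, q5, q7}
AF (lock ∨ (EF halt)): least fixpoint, start Z0 = {q0, q2, q3, q4, q5, q7}, add states with every successor in Z. Already a fixed point.
Sat(AF (lock ∨ (EF halt))) = {q0, q2, q3, q4, q5, q7}
A[lock U AF (lock ∨ (EF halt))]: least fixpoint, start Z0 = Sat(AF (lock ∨ (EF halt))) = {q0, q2, q3, q4, q5, q7}, add states in Sat(lock) with every successor in Z. Already a fixed point.
Sat(A[lock U AF (lock ∨ (EF halt))]) = {q0, q2, q3, q4, q5, q7}
|Sat(A[lock U AF (lock ∨ (EF halt))])| = |{q0, q2, q3, q4, q5, q7}| = 6.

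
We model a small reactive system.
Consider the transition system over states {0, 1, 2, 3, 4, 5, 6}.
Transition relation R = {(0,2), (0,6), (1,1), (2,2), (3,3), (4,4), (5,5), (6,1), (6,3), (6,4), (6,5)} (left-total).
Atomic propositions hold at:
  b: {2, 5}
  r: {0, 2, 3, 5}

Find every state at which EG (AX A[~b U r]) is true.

Sat(~b) = {0, 1, 3, 4, 6}
A[~b U r]: least fixpoint, start Z0 = Sat(r) = {0, 2, 3, 5}, add states in Sat(~b) with every successor in Z. Already a fixed point.
Sat(A[~b U r]) = {0, 2, 3, 5}
Sat(AX A[~b U r]) = {s : every successor in {0, 2, 3, 5}} = {2, 3, 5}
EG (AX A[~b U r]): greatest fixpoint, start Z0 = {2, 3, 5}, keep only states in Sat with some successor in Z. Already a fixed point.
Sat(EG (AX A[~b U r])) = {2, 3, 5}

{2, 3, 5}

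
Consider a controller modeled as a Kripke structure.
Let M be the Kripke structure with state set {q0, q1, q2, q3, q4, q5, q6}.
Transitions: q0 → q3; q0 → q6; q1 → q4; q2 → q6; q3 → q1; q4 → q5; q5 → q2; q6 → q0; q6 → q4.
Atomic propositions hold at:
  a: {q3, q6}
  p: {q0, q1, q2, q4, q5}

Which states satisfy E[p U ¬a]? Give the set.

Sat(¬a) = {q0, q1, q2, q4, q5}
E[p U ¬a]: least fixpoint, start Z0 = Sat(¬a) = {q0, q1, q2, q4, q5}, add states in Sat(p) with some successor in Z. Already a fixed point.
Sat(E[p U ¬a]) = {q0, q1, q2, q4, q5}

{q0, q1, q2, q4, q5}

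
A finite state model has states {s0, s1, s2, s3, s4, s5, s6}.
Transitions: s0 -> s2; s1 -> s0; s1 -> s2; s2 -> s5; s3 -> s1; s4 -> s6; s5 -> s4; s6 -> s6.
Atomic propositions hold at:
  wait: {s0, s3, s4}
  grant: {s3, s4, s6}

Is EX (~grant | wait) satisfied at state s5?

Sat(~grant) = {s0, s1, s2, s5}
Sat(~grant | wait) = {s0, s1, s2, s3, s4, s5}
Sat(EX (~grant | wait)) = {s : some successor in {s0, s1, s2, s3, s4, s5}} = {s0, s1, s2, s3, s5}
s5 ∈ Sat(EX (~grant | wait)) = {s0, s1, s2, s3, s5}, so the formula holds at s5.

Yes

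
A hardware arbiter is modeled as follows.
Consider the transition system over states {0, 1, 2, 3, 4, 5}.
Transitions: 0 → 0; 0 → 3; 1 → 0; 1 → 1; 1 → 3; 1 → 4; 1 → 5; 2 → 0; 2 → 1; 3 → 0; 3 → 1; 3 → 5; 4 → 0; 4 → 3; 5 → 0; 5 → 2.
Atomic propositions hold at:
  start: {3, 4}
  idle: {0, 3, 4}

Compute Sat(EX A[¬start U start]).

Sat(¬start) = {0, 1, 2, 5}
A[¬start U start]: least fixpoint, start Z0 = Sat(start) = {3, 4}, add states in Sat(¬start) with every successor in Z. Already a fixed point.
Sat(A[¬start U start]) = {3, 4}
Sat(EX A[¬start U start]) = {s : some successor in {3, 4}} = {0, 1, 4}

{0, 1, 4}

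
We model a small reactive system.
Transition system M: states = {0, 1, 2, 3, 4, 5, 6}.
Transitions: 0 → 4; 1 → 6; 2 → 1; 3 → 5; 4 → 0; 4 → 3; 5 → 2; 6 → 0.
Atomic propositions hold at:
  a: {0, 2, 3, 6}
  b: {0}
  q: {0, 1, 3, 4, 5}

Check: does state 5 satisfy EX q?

Sat(EX q) = {s : some successor in {0, 1, 3, 4, 5}} = {0, 2, 3, 4, 6}
5 ∉ Sat(EX q) = {0, 2, 3, 4, 6}, so the formula does not hold at 5.

No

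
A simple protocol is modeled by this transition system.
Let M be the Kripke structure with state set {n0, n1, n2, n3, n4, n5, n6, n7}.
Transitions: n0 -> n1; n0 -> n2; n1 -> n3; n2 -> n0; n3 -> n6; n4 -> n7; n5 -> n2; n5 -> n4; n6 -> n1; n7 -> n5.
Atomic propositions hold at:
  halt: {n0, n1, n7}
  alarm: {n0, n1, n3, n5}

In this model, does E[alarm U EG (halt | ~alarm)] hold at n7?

No

Sat(~alarm) = {n2, n4, n6, n7}
Sat(halt | ~alarm) = {n0, n1, n2, n4, n6, n7}
EG (halt | ~alarm): greatest fixpoint, start Z0 = {n0, n1, n2, n4, n6, n7}, keep only states in Sat with some successor in Z. Z1 = {n0, n2, n4, n6}; Z2 = {n0, n2}; fixed.
Sat(EG (halt | ~alarm)) = {n0, n2}
E[alarm U EG (halt | ~alarm)]: least fixpoint, start Z0 = Sat(EG (halt | ~alarm)) = {n0, n2}, add states in Sat(alarm) with some successor in Z. Z1 = {n0, n2, n5}; fixed.
Sat(E[alarm U EG (halt | ~alarm)]) = {n0, n2, n5}
n7 ∉ Sat(E[alarm U EG (halt | ~alarm)]) = {n0, n2, n5}, so the formula does not hold at n7.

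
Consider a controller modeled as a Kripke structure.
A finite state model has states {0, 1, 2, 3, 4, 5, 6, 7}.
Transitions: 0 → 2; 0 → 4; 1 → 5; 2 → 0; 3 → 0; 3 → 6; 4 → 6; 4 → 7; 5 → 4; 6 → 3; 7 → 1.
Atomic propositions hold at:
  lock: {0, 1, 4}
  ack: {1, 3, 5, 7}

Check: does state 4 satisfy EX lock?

No

Sat(EX lock) = {s : some successor in {0, 1, 4}} = {0, 2, 3, 5, 7}
4 ∉ Sat(EX lock) = {0, 2, 3, 5, 7}, so the formula does not hold at 4.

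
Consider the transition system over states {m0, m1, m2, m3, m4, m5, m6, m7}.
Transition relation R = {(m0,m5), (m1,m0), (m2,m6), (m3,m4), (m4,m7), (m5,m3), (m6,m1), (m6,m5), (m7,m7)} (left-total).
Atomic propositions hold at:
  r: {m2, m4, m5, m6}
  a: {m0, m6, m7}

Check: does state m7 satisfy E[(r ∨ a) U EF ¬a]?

No

Sat(r ∨ a) = {m0, m2, m4, m5, m6, m7}
Sat(¬a) = {m1, m2, m3, m4, m5}
EF ¬a: least fixpoint, start Z0 = {m1, m2, m3, m4, m5}, add states with some successor in Z. Z1 = {m0, m1, m2, m3, m4, m5, m6}; fixed.
Sat(EF ¬a) = {m0, m1, m2, m3, m4, m5, m6}
E[(r ∨ a) U EF ¬a]: least fixpoint, start Z0 = Sat(EF ¬a) = {m0, m1, m2, m3, m4, m5, m6}, add states in Sat(r ∨ a) with some successor in Z. Already a fixed point.
Sat(E[(r ∨ a) U EF ¬a]) = {m0, m1, m2, m3, m4, m5, m6}
m7 ∉ Sat(E[(r ∨ a) U EF ¬a]) = {m0, m1, m2, m3, m4, m5, m6}, so the formula does not hold at m7.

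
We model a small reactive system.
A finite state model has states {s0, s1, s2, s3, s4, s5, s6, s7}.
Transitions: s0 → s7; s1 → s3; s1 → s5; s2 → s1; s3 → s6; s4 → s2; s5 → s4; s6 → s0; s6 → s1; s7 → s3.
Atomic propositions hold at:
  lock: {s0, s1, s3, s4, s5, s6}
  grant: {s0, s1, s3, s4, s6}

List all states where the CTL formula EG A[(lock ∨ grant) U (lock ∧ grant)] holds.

Sat(lock ∨ grant) = {s0, s1, s3, s4, s5, s6}
Sat(lock ∧ grant) = {s0, s1, s3, s4, s6}
A[(lock ∨ grant) U (lock ∧ grant)]: least fixpoint, start Z0 = Sat((lock ∧ grant)) = {s0, s1, s3, s4, s6}, add states in Sat(lock ∨ grant) with every successor in Z. Z1 = {s0, s1, s3, s4, s5, s6}; fixed.
Sat(A[(lock ∨ grant) U (lock ∧ grant)]) = {s0, s1, s3, s4, s5, s6}
EG A[(lock ∨ grant) U (lock ∧ grant)]: greatest fixpoint, start Z0 = {s0, s1, s3, s4, s5, s6}, keep only states in Sat with some successor in Z. Z1 = {s1, s3, s5, s6}; Z2 = {s1, s3, s6}; fixed.
Sat(EG A[(lock ∨ grant) U (lock ∧ grant)]) = {s1, s3, s6}

{s1, s3, s6}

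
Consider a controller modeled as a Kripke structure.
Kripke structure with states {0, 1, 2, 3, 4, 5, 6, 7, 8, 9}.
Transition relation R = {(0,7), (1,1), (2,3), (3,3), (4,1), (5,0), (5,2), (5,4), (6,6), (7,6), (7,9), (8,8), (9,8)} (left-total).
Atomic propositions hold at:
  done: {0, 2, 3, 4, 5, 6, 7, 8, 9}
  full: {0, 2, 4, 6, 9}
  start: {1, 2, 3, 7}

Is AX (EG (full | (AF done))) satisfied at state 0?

Yes

AF done: least fixpoint, start Z0 = {0, 2, 3, 4, 5, 6, 7, 8, 9}, add states with every successor in Z. Already a fixed point.
Sat(AF done) = {0, 2, 3, 4, 5, 6, 7, 8, 9}
Sat(full | (AF done)) = {0, 2, 3, 4, 5, 6, 7, 8, 9}
EG (full | (AF done)): greatest fixpoint, start Z0 = {0, 2, 3, 4, 5, 6, 7, 8, 9}, keep only states in Sat with some successor in Z. Z1 = {0, 2, 3, 5, 6, 7, 8, 9}; fixed.
Sat(EG (full | (AF done))) = {0, 2, 3, 5, 6, 7, 8, 9}
Sat(AX (EG (full | (AF done)))) = {s : every successor in {0, 2, 3, 5, 6, 7, 8, 9}} = {0, 2, 3, 6, 7, 8, 9}
0 ∈ Sat(AX (EG (full | (AF done)))) = {0, 2, 3, 6, 7, 8, 9}, so the formula holds at 0.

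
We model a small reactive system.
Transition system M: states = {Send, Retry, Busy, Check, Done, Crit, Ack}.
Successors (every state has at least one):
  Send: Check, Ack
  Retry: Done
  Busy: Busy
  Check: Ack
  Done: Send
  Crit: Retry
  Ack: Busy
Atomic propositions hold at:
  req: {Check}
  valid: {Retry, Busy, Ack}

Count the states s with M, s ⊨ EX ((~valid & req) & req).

1

Sat(~valid) = {Send, Check, Done, Crit}
Sat(~valid & req) = {Check}
Sat((~valid & req) & req) = {Check}
Sat(EX ((~valid & req) & req)) = {s : some successor in {Check}} = {Send}
|Sat(EX ((~valid & req) & req))| = |{Send}| = 1.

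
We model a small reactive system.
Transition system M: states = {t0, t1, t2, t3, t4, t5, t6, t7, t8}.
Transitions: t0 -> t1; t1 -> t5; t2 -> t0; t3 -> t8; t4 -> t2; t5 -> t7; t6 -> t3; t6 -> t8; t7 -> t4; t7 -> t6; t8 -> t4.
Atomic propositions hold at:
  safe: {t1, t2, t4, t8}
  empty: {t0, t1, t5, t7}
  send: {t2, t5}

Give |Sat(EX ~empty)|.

5

Sat(~empty) = {t2, t3, t4, t6, t8}
Sat(EX ~empty) = {s : some successor in {t2, t3, t4, t6, t8}} = {t3, t4, t6, t7, t8}
|Sat(EX ~empty)| = |{t3, t4, t6, t7, t8}| = 5.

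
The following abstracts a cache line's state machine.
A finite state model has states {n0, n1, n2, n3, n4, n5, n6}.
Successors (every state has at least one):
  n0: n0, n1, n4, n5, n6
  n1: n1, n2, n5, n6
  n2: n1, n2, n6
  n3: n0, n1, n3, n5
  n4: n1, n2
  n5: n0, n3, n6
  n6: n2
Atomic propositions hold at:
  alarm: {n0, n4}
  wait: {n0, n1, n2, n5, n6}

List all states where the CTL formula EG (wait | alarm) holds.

{n0, n1, n2, n4, n5, n6}

Sat(wait | alarm) = {n0, n1, n2, n4, n5, n6}
EG (wait | alarm): greatest fixpoint, start Z0 = {n0, n1, n2, n4, n5, n6}, keep only states in Sat with some successor in Z. Already a fixed point.
Sat(EG (wait | alarm)) = {n0, n1, n2, n4, n5, n6}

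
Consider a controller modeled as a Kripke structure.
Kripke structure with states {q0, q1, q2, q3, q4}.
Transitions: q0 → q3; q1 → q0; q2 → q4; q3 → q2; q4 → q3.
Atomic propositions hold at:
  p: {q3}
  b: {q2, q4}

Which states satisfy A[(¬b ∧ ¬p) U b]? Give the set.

{q2, q4}

Sat(¬b) = {q0, q1, q3}
Sat(¬p) = {q0, q1, q2, q4}
Sat(¬b ∧ ¬p) = {q0, q1}
A[(¬b ∧ ¬p) U b]: least fixpoint, start Z0 = Sat(b) = {q2, q4}, add states in Sat(¬b ∧ ¬p) with every successor in Z. Already a fixed point.
Sat(A[(¬b ∧ ¬p) U b]) = {q2, q4}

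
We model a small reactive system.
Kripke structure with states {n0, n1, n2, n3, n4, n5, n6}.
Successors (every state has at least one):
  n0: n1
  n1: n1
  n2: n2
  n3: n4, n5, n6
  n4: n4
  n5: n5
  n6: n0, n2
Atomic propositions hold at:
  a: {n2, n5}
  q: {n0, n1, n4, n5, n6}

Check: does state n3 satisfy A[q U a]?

No

A[q U a]: least fixpoint, start Z0 = Sat(a) = {n2, n5}, add states in Sat(q) with every successor in Z. Already a fixed point.
Sat(A[q U a]) = {n2, n5}
n3 ∉ Sat(A[q U a]) = {n2, n5}, so the formula does not hold at n3.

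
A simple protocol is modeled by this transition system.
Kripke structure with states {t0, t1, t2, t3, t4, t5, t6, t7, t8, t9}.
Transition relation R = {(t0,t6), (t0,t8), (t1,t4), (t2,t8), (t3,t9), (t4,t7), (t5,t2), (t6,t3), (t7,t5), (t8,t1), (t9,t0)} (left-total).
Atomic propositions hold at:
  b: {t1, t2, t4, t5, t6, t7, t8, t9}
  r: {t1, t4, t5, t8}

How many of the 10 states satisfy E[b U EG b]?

EG b: greatest fixpoint, start Z0 = {t1, t2, t4, t5, t6, t7, t8, t9}, keep only states in Sat with some successor in Z. Z1 = {t1, t2, t4, t5, t7, t8}; fixed.
Sat(EG b) = {t1, t2, t4, t5, t7, t8}
E[b U EG b]: least fixpoint, start Z0 = Sat(EG b) = {t1, t2, t4, t5, t7, t8}, add states in Sat(b) with some successor in Z. Already a fixed point.
Sat(E[b U EG b]) = {t1, t2, t4, t5, t7, t8}
|Sat(E[b U EG b])| = |{t1, t2, t4, t5, t7, t8}| = 6.

6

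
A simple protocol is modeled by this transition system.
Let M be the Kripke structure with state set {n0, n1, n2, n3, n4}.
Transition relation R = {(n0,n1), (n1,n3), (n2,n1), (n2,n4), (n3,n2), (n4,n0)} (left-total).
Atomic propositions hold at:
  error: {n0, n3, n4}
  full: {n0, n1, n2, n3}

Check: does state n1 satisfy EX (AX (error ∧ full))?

No

Sat(error ∧ full) = {n0, n3}
Sat(AX (error ∧ full)) = {s : every successor in {n0, n3}} = {n1, n4}
Sat(EX (AX (error ∧ full))) = {s : some successor in {n1, n4}} = {n0, n2}
n1 ∉ Sat(EX (AX (error ∧ full))) = {n0, n2}, so the formula does not hold at n1.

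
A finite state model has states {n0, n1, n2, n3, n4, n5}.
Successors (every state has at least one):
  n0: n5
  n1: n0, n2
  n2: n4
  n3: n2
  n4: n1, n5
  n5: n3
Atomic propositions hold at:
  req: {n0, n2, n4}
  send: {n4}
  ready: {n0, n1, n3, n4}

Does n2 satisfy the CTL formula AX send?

Sat(AX send) = {s : every successor in {n4}} = {n2}
n2 ∈ Sat(AX send) = {n2}, so the formula holds at n2.

Yes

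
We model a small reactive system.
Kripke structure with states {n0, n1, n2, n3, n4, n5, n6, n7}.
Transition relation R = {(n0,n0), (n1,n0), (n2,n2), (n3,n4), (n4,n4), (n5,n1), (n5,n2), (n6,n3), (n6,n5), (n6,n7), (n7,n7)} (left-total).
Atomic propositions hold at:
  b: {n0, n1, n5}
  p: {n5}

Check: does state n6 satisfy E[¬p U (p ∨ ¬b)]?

Yes

Sat(¬p) = {n0, n1, n2, n3, n4, n6, n7}
Sat(¬b) = {n2, n3, n4, n6, n7}
Sat(p ∨ ¬b) = {n2, n3, n4, n5, n6, n7}
E[¬p U (p ∨ ¬b)]: least fixpoint, start Z0 = Sat((p ∨ ¬b)) = {n2, n3, n4, n5, n6, n7}, add states in Sat(¬p) with some successor in Z. Already a fixed point.
Sat(E[¬p U (p ∨ ¬b)]) = {n2, n3, n4, n5, n6, n7}
n6 ∈ Sat(E[¬p U (p ∨ ¬b)]) = {n2, n3, n4, n5, n6, n7}, so the formula holds at n6.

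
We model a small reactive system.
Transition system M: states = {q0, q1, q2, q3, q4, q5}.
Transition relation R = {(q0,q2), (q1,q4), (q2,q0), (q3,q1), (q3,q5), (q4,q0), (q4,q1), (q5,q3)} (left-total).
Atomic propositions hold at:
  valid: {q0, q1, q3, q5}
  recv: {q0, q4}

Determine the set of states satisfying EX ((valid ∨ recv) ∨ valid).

Sat(valid ∨ recv) = {q0, q1, q3, q4, q5}
Sat((valid ∨ recv) ∨ valid) = {q0, q1, q3, q4, q5}
Sat(EX ((valid ∨ recv) ∨ valid)) = {s : some successor in {q0, q1, q3, q4, q5}} = {q1, q2, q3, q4, q5}

{q1, q2, q3, q4, q5}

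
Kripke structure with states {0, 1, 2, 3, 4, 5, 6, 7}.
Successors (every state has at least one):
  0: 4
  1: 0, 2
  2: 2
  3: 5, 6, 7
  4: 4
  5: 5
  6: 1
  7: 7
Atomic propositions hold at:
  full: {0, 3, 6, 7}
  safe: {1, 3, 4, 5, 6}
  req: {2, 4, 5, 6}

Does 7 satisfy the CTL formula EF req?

EF req: least fixpoint, start Z0 = {2, 4, 5, 6}, add states with some successor in Z. Z1 = {0, 1, 2, 3, 4, 5, 6}; fixed.
Sat(EF req) = {0, 1, 2, 3, 4, 5, 6}
7 ∉ Sat(EF req) = {0, 1, 2, 3, 4, 5, 6}, so the formula does not hold at 7.

No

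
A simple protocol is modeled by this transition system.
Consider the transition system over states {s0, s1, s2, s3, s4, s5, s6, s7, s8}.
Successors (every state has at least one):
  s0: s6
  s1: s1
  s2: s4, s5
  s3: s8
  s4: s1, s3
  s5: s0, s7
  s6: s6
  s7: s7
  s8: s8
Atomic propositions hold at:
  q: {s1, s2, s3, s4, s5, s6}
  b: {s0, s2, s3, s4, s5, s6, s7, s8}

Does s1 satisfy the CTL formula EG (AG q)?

Yes

AG q: greatest fixpoint, start Z0 = {s1, s2, s3, s4, s5, s6}, keep only states in Sat with every successor in Z. Z1 = {s1, s2, s4, s6}; Z2 = {s1, s6}; fixed.
Sat(AG q) = {s1, s6}
EG (AG q): greatest fixpoint, start Z0 = {s1, s6}, keep only states in Sat with some successor in Z. Already a fixed point.
Sat(EG (AG q)) = {s1, s6}
s1 ∈ Sat(EG (AG q)) = {s1, s6}, so the formula holds at s1.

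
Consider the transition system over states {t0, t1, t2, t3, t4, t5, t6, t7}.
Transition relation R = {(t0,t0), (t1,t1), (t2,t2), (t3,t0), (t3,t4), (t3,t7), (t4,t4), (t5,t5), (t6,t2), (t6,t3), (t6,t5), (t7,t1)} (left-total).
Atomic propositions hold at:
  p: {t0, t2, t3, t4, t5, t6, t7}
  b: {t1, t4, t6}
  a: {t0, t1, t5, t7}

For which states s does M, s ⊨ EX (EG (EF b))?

{t1, t3, t4, t6, t7}

EF b: least fixpoint, start Z0 = {t1, t4, t6}, add states with some successor in Z. Z1 = {t1, t3, t4, t6, t7}; fixed.
Sat(EF b) = {t1, t3, t4, t6, t7}
EG (EF b): greatest fixpoint, start Z0 = {t1, t3, t4, t6, t7}, keep only states in Sat with some successor in Z. Already a fixed point.
Sat(EG (EF b)) = {t1, t3, t4, t6, t7}
Sat(EX (EG (EF b))) = {s : some successor in {t1, t3, t4, t6, t7}} = {t1, t3, t4, t6, t7}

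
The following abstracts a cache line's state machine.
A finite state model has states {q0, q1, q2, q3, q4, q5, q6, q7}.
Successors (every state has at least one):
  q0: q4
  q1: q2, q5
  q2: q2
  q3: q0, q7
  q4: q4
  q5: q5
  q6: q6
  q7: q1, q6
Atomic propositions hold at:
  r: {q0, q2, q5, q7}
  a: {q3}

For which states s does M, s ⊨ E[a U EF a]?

{q3}

EF a: least fixpoint, start Z0 = {q3}, add states with some successor in Z. Already a fixed point.
Sat(EF a) = {q3}
E[a U EF a]: least fixpoint, start Z0 = Sat(EF a) = {q3}, add states in Sat(a) with some successor in Z. Already a fixed point.
Sat(E[a U EF a]) = {q3}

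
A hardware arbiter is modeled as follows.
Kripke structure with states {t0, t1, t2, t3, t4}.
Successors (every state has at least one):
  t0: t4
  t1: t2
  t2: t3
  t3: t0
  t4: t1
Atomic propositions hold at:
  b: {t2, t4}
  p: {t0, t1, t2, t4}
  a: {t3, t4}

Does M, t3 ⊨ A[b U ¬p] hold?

Sat(¬p) = {t3}
A[b U ¬p]: least fixpoint, start Z0 = Sat(¬p) = {t3}, add states in Sat(b) with every successor in Z. Z1 = {t2, t3}; fixed.
Sat(A[b U ¬p]) = {t2, t3}
t3 ∈ Sat(A[b U ¬p]) = {t2, t3}, so the formula holds at t3.

Yes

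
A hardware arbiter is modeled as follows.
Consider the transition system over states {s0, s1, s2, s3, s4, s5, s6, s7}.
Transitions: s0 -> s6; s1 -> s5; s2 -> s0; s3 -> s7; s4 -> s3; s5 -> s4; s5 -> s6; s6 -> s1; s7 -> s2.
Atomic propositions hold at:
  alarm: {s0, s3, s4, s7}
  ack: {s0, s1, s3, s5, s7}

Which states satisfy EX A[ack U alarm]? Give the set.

{s2, s3, s4, s5}

A[ack U alarm]: least fixpoint, start Z0 = Sat(alarm) = {s0, s3, s4, s7}, add states in Sat(ack) with every successor in Z. Already a fixed point.
Sat(A[ack U alarm]) = {s0, s3, s4, s7}
Sat(EX A[ack U alarm]) = {s : some successor in {s0, s3, s4, s7}} = {s2, s3, s4, s5}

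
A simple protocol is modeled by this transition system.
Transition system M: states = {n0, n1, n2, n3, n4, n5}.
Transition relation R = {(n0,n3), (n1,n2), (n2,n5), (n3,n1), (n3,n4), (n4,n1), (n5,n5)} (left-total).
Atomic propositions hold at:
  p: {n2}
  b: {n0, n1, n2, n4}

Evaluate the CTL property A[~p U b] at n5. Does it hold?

No

Sat(~p) = {n0, n1, n3, n4, n5}
A[~p U b]: least fixpoint, start Z0 = Sat(b) = {n0, n1, n2, n4}, add states in Sat(~p) with every successor in Z. Z1 = {n0, n1, n2, n3, n4}; fixed.
Sat(A[~p U b]) = {n0, n1, n2, n3, n4}
n5 ∉ Sat(A[~p U b]) = {n0, n1, n2, n3, n4}, so the formula does not hold at n5.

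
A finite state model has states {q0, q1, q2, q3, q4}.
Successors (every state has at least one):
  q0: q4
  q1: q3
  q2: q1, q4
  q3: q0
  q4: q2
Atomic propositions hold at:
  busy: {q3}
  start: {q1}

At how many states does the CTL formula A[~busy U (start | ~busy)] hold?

Sat(~busy) = {q0, q1, q2, q4}
Sat(start | ~busy) = {q0, q1, q2, q4}
A[~busy U (start | ~busy)]: least fixpoint, start Z0 = Sat((start | ~busy)) = {q0, q1, q2, q4}, add states in Sat(~busy) with every successor in Z. Already a fixed point.
Sat(A[~busy U (start | ~busy)]) = {q0, q1, q2, q4}
|Sat(A[~busy U (start | ~busy)])| = |{q0, q1, q2, q4}| = 4.

4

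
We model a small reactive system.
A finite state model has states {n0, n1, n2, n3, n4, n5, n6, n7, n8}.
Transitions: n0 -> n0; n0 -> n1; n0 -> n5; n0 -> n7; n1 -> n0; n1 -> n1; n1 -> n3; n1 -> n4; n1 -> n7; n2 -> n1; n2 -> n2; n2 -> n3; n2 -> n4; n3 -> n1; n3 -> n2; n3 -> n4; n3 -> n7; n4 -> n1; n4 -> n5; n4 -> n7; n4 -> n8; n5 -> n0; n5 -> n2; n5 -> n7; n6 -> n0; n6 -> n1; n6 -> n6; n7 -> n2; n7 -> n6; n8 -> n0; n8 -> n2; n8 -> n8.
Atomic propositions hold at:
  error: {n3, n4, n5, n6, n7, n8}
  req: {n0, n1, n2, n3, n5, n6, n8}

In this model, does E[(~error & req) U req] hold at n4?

Sat(~error) = {n0, n1, n2}
Sat(~error & req) = {n0, n1, n2}
E[(~error & req) U req]: least fixpoint, start Z0 = Sat(req) = {n0, n1, n2, n3, n5, n6, n8}, add states in Sat(~error & req) with some successor in Z. Already a fixed point.
Sat(E[(~error & req) U req]) = {n0, n1, n2, n3, n5, n6, n8}
n4 ∉ Sat(E[(~error & req) U req]) = {n0, n1, n2, n3, n5, n6, n8}, so the formula does not hold at n4.

No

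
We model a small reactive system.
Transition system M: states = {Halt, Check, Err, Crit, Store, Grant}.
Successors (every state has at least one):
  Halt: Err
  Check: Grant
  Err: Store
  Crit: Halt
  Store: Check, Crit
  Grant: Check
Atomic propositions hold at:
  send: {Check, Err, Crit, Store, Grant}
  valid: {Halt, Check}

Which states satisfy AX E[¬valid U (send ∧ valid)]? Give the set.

{Halt, Check, Err, Grant}

Sat(¬valid) = {Err, Crit, Store, Grant}
Sat(send ∧ valid) = {Check}
E[¬valid U (send ∧ valid)]: least fixpoint, start Z0 = Sat((send ∧ valid)) = {Check}, add states in Sat(¬valid) with some successor in Z. Z1 = {Check, Store, Grant}; Z2 = {Check, Err, Store, Grant}; fixed.
Sat(E[¬valid U (send ∧ valid)]) = {Check, Err, Store, Grant}
Sat(AX E[¬valid U (send ∧ valid)]) = {s : every successor in {Check, Err, Store, Grant}} = {Halt, Check, Err, Grant}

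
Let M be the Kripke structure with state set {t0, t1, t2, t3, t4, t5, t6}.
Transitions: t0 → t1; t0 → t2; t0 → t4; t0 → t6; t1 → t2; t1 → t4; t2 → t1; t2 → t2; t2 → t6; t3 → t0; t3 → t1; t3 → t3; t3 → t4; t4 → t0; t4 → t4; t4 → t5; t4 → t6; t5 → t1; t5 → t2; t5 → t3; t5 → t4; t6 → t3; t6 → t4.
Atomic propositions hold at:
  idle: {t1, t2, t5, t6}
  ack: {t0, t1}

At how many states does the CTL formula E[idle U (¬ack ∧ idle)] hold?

4

Sat(¬ack) = {t2, t3, t4, t5, t6}
Sat(¬ack ∧ idle) = {t2, t5, t6}
E[idle U (¬ack ∧ idle)]: least fixpoint, start Z0 = Sat((¬ack ∧ idle)) = {t2, t5, t6}, add states in Sat(idle) with some successor in Z. Z1 = {t1, t2, t5, t6}; fixed.
Sat(E[idle U (¬ack ∧ idle)]) = {t1, t2, t5, t6}
|Sat(E[idle U (¬ack ∧ idle)])| = |{t1, t2, t5, t6}| = 4.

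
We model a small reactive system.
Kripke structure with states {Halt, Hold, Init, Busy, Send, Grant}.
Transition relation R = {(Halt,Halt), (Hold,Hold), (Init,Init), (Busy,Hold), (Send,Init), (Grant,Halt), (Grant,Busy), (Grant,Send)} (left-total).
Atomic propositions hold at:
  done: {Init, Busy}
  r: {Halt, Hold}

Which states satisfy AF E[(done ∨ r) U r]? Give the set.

{Halt, Hold, Busy}

Sat(done ∨ r) = {Halt, Hold, Init, Busy}
E[(done ∨ r) U r]: least fixpoint, start Z0 = Sat(r) = {Halt, Hold}, add states in Sat(done ∨ r) with some successor in Z. Z1 = {Halt, Hold, Busy}; fixed.
Sat(E[(done ∨ r) U r]) = {Halt, Hold, Busy}
AF E[(done ∨ r) U r]: least fixpoint, start Z0 = {Halt, Hold, Busy}, add states with every successor in Z. Already a fixed point.
Sat(AF E[(done ∨ r) U r]) = {Halt, Hold, Busy}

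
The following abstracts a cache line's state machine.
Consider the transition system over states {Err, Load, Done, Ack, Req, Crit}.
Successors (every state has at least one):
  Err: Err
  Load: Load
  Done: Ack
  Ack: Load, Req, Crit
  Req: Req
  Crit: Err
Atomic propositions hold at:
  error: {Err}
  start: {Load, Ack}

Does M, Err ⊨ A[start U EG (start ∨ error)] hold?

Yes

Sat(start ∨ error) = {Err, Load, Ack}
EG (start ∨ error): greatest fixpoint, start Z0 = {Err, Load, Ack}, keep only states in Sat with some successor in Z. Already a fixed point.
Sat(EG (start ∨ error)) = {Err, Load, Ack}
A[start U EG (start ∨ error)]: least fixpoint, start Z0 = Sat(EG (start ∨ error)) = {Err, Load, Ack}, add states in Sat(start) with every successor in Z. Already a fixed point.
Sat(A[start U EG (start ∨ error)]) = {Err, Load, Ack}
Err ∈ Sat(A[start U EG (start ∨ error)]) = {Err, Load, Ack}, so the formula holds at Err.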